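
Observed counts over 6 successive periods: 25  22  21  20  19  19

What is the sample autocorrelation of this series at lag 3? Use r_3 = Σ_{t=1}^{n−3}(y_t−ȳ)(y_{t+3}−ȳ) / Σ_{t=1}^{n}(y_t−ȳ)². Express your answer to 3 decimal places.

Mean ȳ = (25 + 22 + 21 + 20 + 19 + 19)/6 = 21.0000
Numerator Σ_{t=1}^{3}(y_t−ȳ)(y_{t+3}−ȳ) = -6.0000
Denominator Σ(y_t−ȳ)² = 26.0000
r_3 = -6.0000 / 26.0000 = -0.231

-0.231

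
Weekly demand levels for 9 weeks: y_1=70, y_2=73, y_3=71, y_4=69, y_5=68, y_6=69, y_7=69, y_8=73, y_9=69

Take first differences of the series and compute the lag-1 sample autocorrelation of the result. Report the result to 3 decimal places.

-0.334

First differences Δy: 3, -2, -2, -1, 1, 0, 4, -4
Mean of differences = -0.1250
Numerator Σ(Δy_t−Δȳ)(Δy_{t+1}−Δȳ) = -17.0156
Denominator Σ(Δy_t−Δȳ)² = 50.8750
r_1(Δy) = -17.0156 / 50.8750 = -0.334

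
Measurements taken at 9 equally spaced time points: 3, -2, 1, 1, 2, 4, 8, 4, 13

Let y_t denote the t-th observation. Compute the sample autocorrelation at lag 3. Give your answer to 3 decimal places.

0.011

Mean ȳ = (3 − 2 + 1 + 1 + 2 + 4 + 8 + 4 + 13)/9 = 3.7778
Σ(y_t−ȳ)(y_{t+3}−ȳ) = (2.1605) + (10.2716) + (-0.6173) + (-11.7284) + (-0.3951) + (2.0494) = 1.7407
Denominator Σ(y_t−ȳ)² = 155.5556
r_3 = 1.7407 / 155.5556 = 0.011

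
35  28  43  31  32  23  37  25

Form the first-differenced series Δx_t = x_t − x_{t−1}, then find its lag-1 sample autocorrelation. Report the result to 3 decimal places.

-0.714

First differences Δx: -7, 15, -12, 1, -9, 14, -12
Mean of differences = -1.4286
Numerator Σ(Δx_t−Δx̄)(Δx_{t+1}−Δx̄) = -589.1837
Denominator Σ(Δx_t−Δx̄)² = 825.7143
r_1(Δx) = -589.1837 / 825.7143 = -0.714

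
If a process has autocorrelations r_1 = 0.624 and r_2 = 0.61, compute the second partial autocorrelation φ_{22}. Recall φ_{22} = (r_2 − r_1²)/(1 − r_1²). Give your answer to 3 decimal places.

φ_{22} = (r_2 − r_1²) / (1 − r_1²)
r_1² = (0.624)² = 0.389376
Numerator = 0.61 − 0.3894 = 0.2206; denominator = 1 − 0.3894 = 0.6106
φ_{22} = 0.2206 / 0.6106 = 0.361

0.361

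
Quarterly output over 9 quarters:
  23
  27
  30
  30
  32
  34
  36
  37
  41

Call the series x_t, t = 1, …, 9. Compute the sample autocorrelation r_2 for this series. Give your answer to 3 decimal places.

0.290

Mean x̄ = (23 + 27 + 30 + 30 + 32 + 34 + 36 + 37 + 41)/9 = 32.2222
Numerator Σ_{t=1}^{7}(x_t−x̄)(x_{t+2}−x̄) = 69.4568
Denominator Σ(x_t−x̄)² = 239.5556
r_2 = 69.4568 / 239.5556 = 0.290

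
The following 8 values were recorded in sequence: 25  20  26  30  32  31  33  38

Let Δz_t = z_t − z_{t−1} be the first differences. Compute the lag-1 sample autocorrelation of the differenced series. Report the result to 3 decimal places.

-0.226

First differences Δz: -5, 6, 4, 2, -1, 2, 5
Mean of differences = 1.8571
Numerator Σ(Δz_t−Δz̄)(Δz_{t+1}−Δz̄) = -19.5918
Denominator Σ(Δz_t−Δz̄)² = 86.8571
r_1(Δz) = -19.5918 / 86.8571 = -0.226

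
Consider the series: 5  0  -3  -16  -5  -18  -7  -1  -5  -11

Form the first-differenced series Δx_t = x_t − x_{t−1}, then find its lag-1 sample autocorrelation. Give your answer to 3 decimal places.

First differences Δx: -5, -3, -13, 11, -13, 11, 6, -4, -6
Mean of differences = -1.7778
Numerator Σ(Δx_t−Δx̄)(Δx_{t+1}−Δx̄) = -321.0494
Denominator Σ(Δx_t−Δx̄)² = 673.5556
r_1(Δx) = -321.0494 / 673.5556 = -0.477

-0.477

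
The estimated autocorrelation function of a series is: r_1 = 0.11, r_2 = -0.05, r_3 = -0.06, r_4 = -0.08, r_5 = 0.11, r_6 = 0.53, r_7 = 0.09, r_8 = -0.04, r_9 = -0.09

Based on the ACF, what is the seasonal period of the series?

The largest autocorrelation is r_6 = 0.53; the remaining lags stay at or below 0.11.
The dominant spike at lag 6 indicates a seasonal period of 6.

6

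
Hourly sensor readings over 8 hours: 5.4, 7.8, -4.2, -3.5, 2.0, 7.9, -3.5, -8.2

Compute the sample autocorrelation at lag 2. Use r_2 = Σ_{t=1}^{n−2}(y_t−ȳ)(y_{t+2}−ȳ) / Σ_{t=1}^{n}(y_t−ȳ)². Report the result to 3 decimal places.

Mean ȳ = (5.4 + 7.8 − 4.2 − 3.5 + 2.0 + 7.9 − 3.5 − 8.2)/8 = 0.4625
Σ(y_t−ȳ)(y_{t+2}−ȳ) = (-23.0211) + (-29.0748) + (-7.1686) + (-29.4711) + (-6.0923) + (-64.4273) = -159.2553
Denominator Σ(y_t−ȳ)² = 264.0788
r_2 = -159.2553 / 264.0788 = -0.603

-0.603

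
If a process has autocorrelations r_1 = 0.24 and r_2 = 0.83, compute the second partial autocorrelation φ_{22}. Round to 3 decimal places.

0.820

φ_{22} = (r_2 − r_1²) / (1 − r_1²)
r_1² = (0.24)² = 0.0576
Numerator = 0.83 − 0.0576 = 0.7724; denominator = 1 − 0.0576 = 0.9424
φ_{22} = 0.7724 / 0.9424 = 0.820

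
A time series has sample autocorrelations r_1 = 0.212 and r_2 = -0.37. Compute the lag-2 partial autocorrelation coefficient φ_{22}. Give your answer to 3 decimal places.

φ_{22} = (r_2 − r_1²) / (1 − r_1²)
r_1² = (0.212)² = 0.044944
Numerator = -0.37 − 0.0449 = -0.4149; denominator = 1 − 0.0449 = 0.9551
φ_{22} = -0.4149 / 0.9551 = -0.434

-0.434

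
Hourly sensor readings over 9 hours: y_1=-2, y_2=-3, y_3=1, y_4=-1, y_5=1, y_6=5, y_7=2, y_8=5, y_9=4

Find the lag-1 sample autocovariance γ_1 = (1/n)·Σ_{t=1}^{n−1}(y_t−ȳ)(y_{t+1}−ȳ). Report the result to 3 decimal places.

Mean ȳ = (-2 − 3 + 1 − 1 + 1 + 5 + 2 + 5 + 4)/9 = 1.3333
Σ_{t=1}^{8}(y_t−ȳ)(y_{t+1}−ȳ) = 30.8889
γ_1 = 30.8889 / 9 = 3.432

3.432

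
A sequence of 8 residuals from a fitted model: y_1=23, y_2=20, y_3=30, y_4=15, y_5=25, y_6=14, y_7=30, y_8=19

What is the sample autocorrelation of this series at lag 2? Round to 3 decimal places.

0.568

Mean ȳ = (23 + 20 + 30 + 15 + 25 + 14 + 30 + 19)/8 = 22.0000
Deviations from mean: 1.0000, -2.0000, 8.0000, -7.0000, 3.0000, -8.0000, 8.0000, -3.0000
Σ(y_t−ȳ)(y_{t+2}−ȳ) = (8.0000) + (14.0000) + (24.0000) + (56.0000) + (24.0000) + (24.0000) = 150.0000
Denominator Σ(y_t−ȳ)² = 264.0000
r_2 = 150.0000 / 264.0000 = 0.568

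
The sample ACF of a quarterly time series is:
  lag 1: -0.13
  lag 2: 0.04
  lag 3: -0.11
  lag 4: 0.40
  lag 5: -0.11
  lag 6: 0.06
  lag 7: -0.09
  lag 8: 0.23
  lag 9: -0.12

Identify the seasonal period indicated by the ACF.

4

The largest autocorrelation is r_4 = 0.40, with a weaker echo at lag 8 (0.23); the remaining lags stay at or below 0.06.
The dominant spike at lag 4 indicates a seasonal period of 4.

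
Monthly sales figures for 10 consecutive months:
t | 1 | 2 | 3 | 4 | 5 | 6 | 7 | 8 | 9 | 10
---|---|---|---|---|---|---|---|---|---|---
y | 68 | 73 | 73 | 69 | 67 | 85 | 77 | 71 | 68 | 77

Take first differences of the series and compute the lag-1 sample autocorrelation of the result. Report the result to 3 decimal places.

First differences Δy: 5, 0, -4, -2, 18, -8, -6, -3, 9
Mean of differences = 1.0000
Numerator Σ(Δy_t−Δȳ)(Δy_{t+1}−Δȳ) = -129.0000
Denominator Σ(Δy_t−Δȳ)² = 550.0000
r_1(Δy) = -129.0000 / 550.0000 = -0.235

-0.235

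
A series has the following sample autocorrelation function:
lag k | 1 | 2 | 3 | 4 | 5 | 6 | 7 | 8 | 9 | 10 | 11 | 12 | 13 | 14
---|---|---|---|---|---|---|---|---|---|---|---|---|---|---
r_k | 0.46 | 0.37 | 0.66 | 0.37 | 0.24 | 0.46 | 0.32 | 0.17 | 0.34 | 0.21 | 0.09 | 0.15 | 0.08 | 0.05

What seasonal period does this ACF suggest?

The largest autocorrelation is r_3 = 0.66; the remaining lags stay at or below 0.46. The elevated value at lag 1 (0.46), dropping to 0.37 at lag 2, reflects decaying short-term dependence rather than seasonality.
The dominant spike at lag 3 indicates a seasonal period of 3.

3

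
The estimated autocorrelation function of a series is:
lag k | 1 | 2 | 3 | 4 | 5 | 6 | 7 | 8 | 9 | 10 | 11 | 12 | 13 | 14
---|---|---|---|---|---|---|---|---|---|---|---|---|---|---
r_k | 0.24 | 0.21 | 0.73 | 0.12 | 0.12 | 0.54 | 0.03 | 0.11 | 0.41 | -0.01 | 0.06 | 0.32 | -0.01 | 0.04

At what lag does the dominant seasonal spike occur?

The largest autocorrelation is r_3 = 0.73, with weaker echoes at lags 6 (0.54), 9 (0.41) and 12 (0.32); the remaining lags stay at or below 0.24. The elevated value at lag 1 (0.24), dropping to 0.21 at lag 2, reflects decaying short-term dependence rather than seasonality.
The dominant spike at lag 3 indicates a seasonal period of 3.

3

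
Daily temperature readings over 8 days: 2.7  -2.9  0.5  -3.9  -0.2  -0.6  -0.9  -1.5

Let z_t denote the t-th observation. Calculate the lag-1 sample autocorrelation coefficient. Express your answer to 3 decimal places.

-0.553

Mean z̄ = (2.7 − 2.9 + 0.5 − 3.9 − 0.2 − 0.6 − 0.9 − 1.5)/8 = -0.8500
Deviations from mean: 3.5500, -2.0500, 1.3500, -3.0500, 0.6500, 0.2500, -0.0500, -0.6500
Σ(z_t−z̄)(z_{t+1}−z̄) = (-7.2775) + (-2.7675) + (-4.1175) + (-1.9825) + (0.1625) + (-0.0125) + (0.0325) = -15.9625
Denominator Σ(z_t−z̄)² = 28.8400
r_1 = -15.9625 / 28.8400 = -0.553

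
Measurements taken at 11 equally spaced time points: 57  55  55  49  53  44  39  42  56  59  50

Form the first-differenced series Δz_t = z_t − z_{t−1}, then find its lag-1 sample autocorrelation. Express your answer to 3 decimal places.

0.065

First differences Δz: -2, 0, -6, 4, -9, -5, 3, 14, 3, -9
Mean of differences = -0.7000
Numerator Σ(Δz_t−Δz̄)(Δz_{t+1}−Δz̄) = 29.3100
Denominator Σ(Δz_t−Δz̄)² = 452.1000
r_1(Δz) = 29.3100 / 452.1000 = 0.065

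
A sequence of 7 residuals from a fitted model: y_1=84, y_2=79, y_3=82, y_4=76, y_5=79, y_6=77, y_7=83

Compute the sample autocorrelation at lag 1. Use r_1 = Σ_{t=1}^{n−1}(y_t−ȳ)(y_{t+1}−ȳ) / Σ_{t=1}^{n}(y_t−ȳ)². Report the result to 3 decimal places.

Mean ȳ = (84 + 79 + 82 + 76 + 79 + 77 + 83)/7 = 80.0000
Deviations from mean: 4.0000, -1.0000, 2.0000, -4.0000, -1.0000, -3.0000, 3.0000
Σ(y_t−ȳ)(y_{t+1}−ȳ) = (-4.0000) + (-2.0000) + (-8.0000) + (4.0000) + (3.0000) + (-9.0000) = -16.0000
Denominator Σ(y_t−ȳ)² = 56.0000
r_1 = -16.0000 / 56.0000 = -0.286

-0.286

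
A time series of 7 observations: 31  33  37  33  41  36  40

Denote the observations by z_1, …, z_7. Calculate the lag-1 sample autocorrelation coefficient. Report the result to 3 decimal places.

-0.071

Mean z̄ = (31 + 33 + 37 + 33 + 41 + 36 + 40)/7 = 35.8571
Σ(z_t−z̄)(z_{t+1}−z̄) = (13.8776) + (-3.2653) + (-3.2653) + (-14.6939) + (0.7347) + (0.5918) = -6.0204
Denominator Σ(z_t−z̄)² = 84.8571
r_1 = -6.0204 / 84.8571 = -0.071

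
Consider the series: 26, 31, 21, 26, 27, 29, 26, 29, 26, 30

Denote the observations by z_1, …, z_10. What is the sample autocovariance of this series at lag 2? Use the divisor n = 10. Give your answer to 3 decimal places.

Mean z̄ = (26 + 31 + 21 + 26 + 27 + 29 + 26 + 29 + 26 + 30)/10 = 27.1000
Σ_{t=1}^{8}(z_t−z̄)(z_{t+2}−z̄) = 11.3800
γ_2 = 11.3800 / 10 = 1.138

1.138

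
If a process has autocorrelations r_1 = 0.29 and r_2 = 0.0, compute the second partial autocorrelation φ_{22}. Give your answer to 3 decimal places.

φ_{22} = (r_2 − r_1²) / (1 − r_1²)
r_1² = (0.29)² = 0.0841
Numerator = 0.0 − 0.0841 = -0.0841; denominator = 1 − 0.0841 = 0.9159
φ_{22} = -0.0841 / 0.9159 = -0.092

-0.092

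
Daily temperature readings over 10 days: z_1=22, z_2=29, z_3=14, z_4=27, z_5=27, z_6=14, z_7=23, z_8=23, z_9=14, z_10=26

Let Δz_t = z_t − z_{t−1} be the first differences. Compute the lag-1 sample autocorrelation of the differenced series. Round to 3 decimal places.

-0.566

First differences Δz: 7, -15, 13, 0, -13, 9, 0, -9, 12
Mean of differences = 0.4444
Numerator Σ(Δz_t−Δz̄)(Δz_{t+1}−Δz̄) = -518.5309
Denominator Σ(Δz_t−Δz̄)² = 916.2222
r_1(Δz) = -518.5309 / 916.2222 = -0.566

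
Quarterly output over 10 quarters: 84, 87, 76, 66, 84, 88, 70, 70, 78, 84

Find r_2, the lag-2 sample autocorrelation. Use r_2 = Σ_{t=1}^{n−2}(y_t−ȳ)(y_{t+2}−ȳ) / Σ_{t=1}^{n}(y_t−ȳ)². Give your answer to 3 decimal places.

Mean ȳ = (84 + 87 + 76 + 66 + 84 + 88 + 70 + 70 + 78 + 84)/10 = 78.7000
Numerator Σ_{t=1}^{8}(y_t−ȳ)(y_{t+2}−ȳ) = -419.1800
Denominator Σ(y_t−ȳ)² = 560.1000
r_2 = -419.1800 / 560.1000 = -0.748

-0.748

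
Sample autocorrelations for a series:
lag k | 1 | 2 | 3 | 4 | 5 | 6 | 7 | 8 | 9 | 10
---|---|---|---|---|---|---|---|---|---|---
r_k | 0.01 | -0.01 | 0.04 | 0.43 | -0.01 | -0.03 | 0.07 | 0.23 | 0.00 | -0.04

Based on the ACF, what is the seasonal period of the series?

4

The largest autocorrelation is r_4 = 0.43, with a weaker echo at lag 8 (0.23); the remaining lags stay at or below 0.07.
The dominant spike at lag 4 indicates a seasonal period of 4.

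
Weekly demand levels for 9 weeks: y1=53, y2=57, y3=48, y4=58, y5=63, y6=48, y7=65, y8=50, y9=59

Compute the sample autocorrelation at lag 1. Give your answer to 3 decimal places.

Mean ȳ = (53 + 57 + 48 + 58 + 63 + 48 + 65 + 50 + 59)/9 = 55.6667
Numerator Σ_{t=1}^{8}(y_t−ȳ)(y_{t+1}−ȳ) = -214.1111
Denominator Σ(y_t−ȳ)² = 316.0000
r_1 = -214.1111 / 316.0000 = -0.678

-0.678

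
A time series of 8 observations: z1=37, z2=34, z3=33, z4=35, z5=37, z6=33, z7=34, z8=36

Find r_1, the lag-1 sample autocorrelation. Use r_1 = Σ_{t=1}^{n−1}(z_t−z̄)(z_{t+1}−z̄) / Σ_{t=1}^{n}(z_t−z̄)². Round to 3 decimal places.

-0.186

Mean z̄ = (37 + 34 + 33 + 35 + 37 + 33 + 34 + 36)/8 = 34.8750
Deviations from mean: 2.1250, -0.8750, -1.8750, 0.1250, 2.1250, -1.8750, -0.8750, 1.1250
Σ(z_t−z̄)(z_{t+1}−z̄) = (-1.8594) + (1.6406) + (-0.2344) + (0.2656) + (-3.9844) + (1.6406) + (-0.9844) = -3.5156
Denominator Σ(z_t−z̄)² = 18.8750
r_1 = -3.5156 / 18.8750 = -0.186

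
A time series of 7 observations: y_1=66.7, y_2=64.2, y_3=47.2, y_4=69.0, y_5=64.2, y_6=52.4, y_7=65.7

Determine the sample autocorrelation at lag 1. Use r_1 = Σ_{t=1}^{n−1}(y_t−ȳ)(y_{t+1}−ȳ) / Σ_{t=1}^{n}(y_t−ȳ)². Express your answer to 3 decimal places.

-0.437

Mean ȳ = (66.7 + 64.2 + 47.2 + 69.0 + 64.2 + 52.4 + 65.7)/7 = 61.3429
Numerator Σ_{t=1}^{6}(y_t−ȳ)(y_{t+1}−ȳ) = -176.0347
Denominator Σ(y_t−ȳ)² = 402.6371
r_1 = -176.0347 / 402.6371 = -0.437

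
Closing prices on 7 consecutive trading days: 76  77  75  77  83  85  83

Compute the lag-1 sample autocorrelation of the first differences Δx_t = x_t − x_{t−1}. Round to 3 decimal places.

0.074

First differences Δx: 1, -2, 2, 6, 2, -2
Mean of differences = 1.1667
Numerator Σ(Δx_t−Δx̄)(Δx_{t+1}−Δx̄) = 3.3056
Denominator Σ(Δx_t−Δx̄)² = 44.8333
r_1(Δx) = 3.3056 / 44.8333 = 0.074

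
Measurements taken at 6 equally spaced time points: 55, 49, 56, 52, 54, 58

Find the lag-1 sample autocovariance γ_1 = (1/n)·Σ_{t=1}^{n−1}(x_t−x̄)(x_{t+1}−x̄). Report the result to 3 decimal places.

Mean x̄ = (55 + 49 + 56 + 52 + 54 + 58)/6 = 54.0000
Σ_{t=1}^{5}(x_t−x̄)(x_{t+1}−x̄) = -19.0000
γ_1 = -19.0000 / 6 = -3.167

-3.167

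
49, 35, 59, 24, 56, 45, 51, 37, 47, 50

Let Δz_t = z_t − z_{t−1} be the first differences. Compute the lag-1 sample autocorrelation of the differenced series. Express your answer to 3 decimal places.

-0.835

First differences Δz: -14, 24, -35, 32, -11, 6, -14, 10, 3
Mean of differences = 0.1111
Numerator Σ(Δz_t−Δz̄)(Δz_{t+1}−Δz̄) = -2909.3457
Denominator Σ(Δz_t−Δz̄)² = 3482.8889
r_1(Δz) = -2909.3457 / 3482.8889 = -0.835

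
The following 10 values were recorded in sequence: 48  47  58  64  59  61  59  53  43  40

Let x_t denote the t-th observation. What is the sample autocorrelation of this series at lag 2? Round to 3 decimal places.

Mean x̄ = (48 + 47 + 58 + 64 + 59 + 61 + 59 + 53 + 43 + 40)/10 = 53.2000
Numerator Σ_{t=1}^{8}(x_t−x̄)(x_{t+2}−x̄) = -4.2800
Denominator Σ(x_t−x̄)² = 611.6000
r_2 = -4.2800 / 611.6000 = -0.007

-0.007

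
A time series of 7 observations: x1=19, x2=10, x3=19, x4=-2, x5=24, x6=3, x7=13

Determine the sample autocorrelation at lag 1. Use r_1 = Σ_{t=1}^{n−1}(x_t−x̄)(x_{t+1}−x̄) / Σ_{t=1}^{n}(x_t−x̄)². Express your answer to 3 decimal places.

Mean x̄ = (19 + 10 + 19 − 2 + 24 + 3 + 13)/7 = 12.2857
Deviations from mean: 6.7143, -2.2857, 6.7143, -14.2857, 11.7143, -9.2857, 0.7143
Σ(x_t−x̄)(x_{t+1}−x̄) = (-15.3469) + (-15.3469) + (-95.9184) + (-167.3469) + (-108.7755) + (-6.6327) = -409.3673
Denominator Σ(x_t−x̄)² = 523.4286
r_1 = -409.3673 / 523.4286 = -0.782

-0.782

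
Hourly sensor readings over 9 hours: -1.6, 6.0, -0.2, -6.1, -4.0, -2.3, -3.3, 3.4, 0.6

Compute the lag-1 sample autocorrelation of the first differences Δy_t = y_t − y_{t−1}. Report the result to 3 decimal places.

-0.240

First differences Δy: 7.6, -6.2, -5.9, 2.1, 1.7, -1.0, 6.7, -2.8
Mean of differences = 0.2750
Numerator Σ(Δy_t−Δȳ)(Δy_{t+1}−Δȳ) = -45.8806
Denominator Σ(Δy_t−Δȳ)² = 191.4350
r_1(Δy) = -45.8806 / 191.4350 = -0.240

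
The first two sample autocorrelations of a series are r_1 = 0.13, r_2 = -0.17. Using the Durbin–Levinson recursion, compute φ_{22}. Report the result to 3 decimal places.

φ_{22} = (r_2 − r_1²) / (1 − r_1²)
r_1² = (0.13)² = 0.0169
Numerator = -0.17 − 0.0169 = -0.1869; denominator = 1 − 0.0169 = 0.9831
φ_{22} = -0.1869 / 0.9831 = -0.190

-0.190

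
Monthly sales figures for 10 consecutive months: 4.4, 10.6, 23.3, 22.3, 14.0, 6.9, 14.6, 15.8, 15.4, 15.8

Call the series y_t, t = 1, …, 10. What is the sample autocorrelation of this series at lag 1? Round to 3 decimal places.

0.241

Mean ȳ = (4.4 + 10.6 + 23.3 + 22.3 + 14.0 + 6.9 + 14.6 + 15.8 + 15.4 + 15.8)/10 = 14.3100
Numerator Σ_{t=1}^{9}(y_t−ȳ)(y_{t+1}−ȳ) = 76.5949
Denominator Σ(y_t−ȳ)² = 317.3490
r_1 = 76.5949 / 317.3490 = 0.241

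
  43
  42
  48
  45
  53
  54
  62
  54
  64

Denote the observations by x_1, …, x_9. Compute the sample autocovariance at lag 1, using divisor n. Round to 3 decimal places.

23.877

Mean x̄ = (43 + 42 + 48 + 45 + 53 + 54 + 62 + 54 + 64)/9 = 51.6667
Σ_{t=1}^{8}(x_t−x̄)(x_{t+1}−x̄) = 214.8889
γ_1 = 214.8889 / 9 = 23.877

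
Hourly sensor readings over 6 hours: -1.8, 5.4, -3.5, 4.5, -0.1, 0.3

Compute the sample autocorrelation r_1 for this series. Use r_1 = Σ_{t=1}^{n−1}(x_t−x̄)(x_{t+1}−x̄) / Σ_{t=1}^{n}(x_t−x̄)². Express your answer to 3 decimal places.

-0.826

Mean x̄ = (-1.8 + 5.4 − 3.5 + 4.5 − 0.1 + 0.3)/6 = 0.8000
Deviations from mean: -2.6000, 4.6000, -4.3000, 3.7000, -0.9000, -0.5000
Σ(x_t−x̄)(x_{t+1}−x̄) = (-11.9600) + (-19.7800) + (-15.9100) + (-3.3300) + (0.4500) = -50.5300
Denominator Σ(x_t−x̄)² = 61.1600
r_1 = -50.5300 / 61.1600 = -0.826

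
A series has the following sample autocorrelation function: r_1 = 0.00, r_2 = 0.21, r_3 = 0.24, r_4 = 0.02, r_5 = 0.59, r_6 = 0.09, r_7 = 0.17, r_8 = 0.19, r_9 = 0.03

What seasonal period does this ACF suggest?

The largest autocorrelation is r_5 = 0.59; the remaining lags stay at or below 0.24.
The dominant spike at lag 5 indicates a seasonal period of 5.

5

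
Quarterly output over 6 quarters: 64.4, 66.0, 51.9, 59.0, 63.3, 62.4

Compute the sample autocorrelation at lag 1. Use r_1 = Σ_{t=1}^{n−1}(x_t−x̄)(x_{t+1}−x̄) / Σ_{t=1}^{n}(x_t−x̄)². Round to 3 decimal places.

Mean x̄ = (64.4 + 66.0 + 51.9 + 59.0 + 63.3 + 62.4)/6 = 61.1667
Numerator Σ_{t=1}^{5}(x_t−x̄)(x_{t+1}−x̄) = -11.0744
Denominator Σ(x_t−x̄)² = 130.4533
r_1 = -11.0744 / 130.4533 = -0.085

-0.085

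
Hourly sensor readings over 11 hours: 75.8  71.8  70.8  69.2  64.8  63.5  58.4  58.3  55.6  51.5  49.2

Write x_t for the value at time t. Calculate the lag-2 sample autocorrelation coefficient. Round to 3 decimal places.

Mean x̄ = (75.8 + 71.8 + 70.8 + 69.2 + 64.8 + 63.5 + 58.4 + 58.3 + 55.6 + 51.5 + 49.2)/11 = 62.6273
Numerator Σ_{t=1}^{9}(x_t−x̄)(x_{t+2}−x̄) = 350.6931
Denominator Σ(x_t−x̄)² = 763.2218
r_2 = 350.6931 / 763.2218 = 0.459

0.459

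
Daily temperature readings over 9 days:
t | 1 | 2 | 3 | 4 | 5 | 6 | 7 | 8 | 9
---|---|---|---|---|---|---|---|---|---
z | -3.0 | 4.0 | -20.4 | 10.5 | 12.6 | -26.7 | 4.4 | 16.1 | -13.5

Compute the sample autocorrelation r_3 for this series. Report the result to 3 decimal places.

0.624

Mean z̄ = (-3.0 + 4.0 − 20.4 + 10.5 + 12.6 − 26.7 + 4.4 + 16.1 − 13.5)/9 = -1.7778
Numerator Σ_{t=1}^{6}(z_t−z̄)(z_{t+3}−z̄) = 1157.2085
Denominator Σ(z_t−z̄)² = 1855.4356
r_3 = 1157.2085 / 1855.4356 = 0.624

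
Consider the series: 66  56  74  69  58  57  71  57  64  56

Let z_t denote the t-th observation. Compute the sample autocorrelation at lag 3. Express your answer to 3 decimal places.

Mean z̄ = (66 + 56 + 74 + 69 + 58 + 57 + 71 + 57 + 64 + 56)/10 = 62.8000
Numerator Σ_{t=1}^{7}(z_t−z̄)(z_{t+3}−z̄) = 3.4800
Denominator Σ(z_t−z̄)² = 425.6000
r_3 = 3.4800 / 425.6000 = 0.008

0.008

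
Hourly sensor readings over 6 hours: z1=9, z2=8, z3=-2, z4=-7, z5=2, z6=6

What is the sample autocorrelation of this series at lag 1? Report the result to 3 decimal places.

0.298

Mean z̄ = (9 + 8 − 2 − 7 + 2 + 6)/6 = 2.6667
Deviations from mean: 6.3333, 5.3333, -4.6667, -9.6667, -0.6667, 3.3333
Numerator Σ_{t=1}^{5}(z_t−z̄)(z_{t+1}−z̄) = 58.2222
Denominator Σ(z_t−z̄)² = 195.3333
r_1 = 58.2222 / 195.3333 = 0.298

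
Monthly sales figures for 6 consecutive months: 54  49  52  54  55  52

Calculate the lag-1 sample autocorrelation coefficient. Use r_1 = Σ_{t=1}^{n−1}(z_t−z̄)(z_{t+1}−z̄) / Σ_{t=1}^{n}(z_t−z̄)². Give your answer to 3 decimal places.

Mean z̄ = (54 + 49 + 52 + 54 + 55 + 52)/6 = 52.6667
Σ(z_t−z̄)(z_{t+1}−z̄) = (-4.8889) + (2.4444) + (-0.8889) + (3.1111) + (-1.5556) = -1.7778
Denominator Σ(z_t−z̄)² = 23.3333
r_1 = -1.7778 / 23.3333 = -0.076

-0.076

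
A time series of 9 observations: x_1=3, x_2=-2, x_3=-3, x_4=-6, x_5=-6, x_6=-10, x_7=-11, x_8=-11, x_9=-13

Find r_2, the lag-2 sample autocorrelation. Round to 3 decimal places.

Mean x̄ = (3 − 2 − 3 − 6 − 6 − 10 − 11 − 11 − 13)/9 = -6.5556
Numerator Σ_{t=1}^{7}(x_t−x̄)(x_{t+2}−x̄) = 78.0494
Denominator Σ(x_t−x̄)² = 218.2222
r_2 = 78.0494 / 218.2222 = 0.358

0.358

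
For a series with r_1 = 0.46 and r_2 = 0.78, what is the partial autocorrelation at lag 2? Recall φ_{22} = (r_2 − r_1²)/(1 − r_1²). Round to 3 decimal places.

φ_{22} = (r_2 − r_1²) / (1 − r_1²)
r_1² = (0.46)² = 0.2116
Numerator = 0.78 − 0.2116 = 0.5684; denominator = 1 − 0.2116 = 0.7884
φ_{22} = 0.5684 / 0.7884 = 0.721

0.721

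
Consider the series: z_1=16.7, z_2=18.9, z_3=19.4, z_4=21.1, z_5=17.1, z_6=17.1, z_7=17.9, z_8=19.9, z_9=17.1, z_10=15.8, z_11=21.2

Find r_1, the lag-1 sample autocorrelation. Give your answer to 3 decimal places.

-0.162

Mean z̄ = (16.7 + 18.9 + 19.4 + 21.1 + 17.1 + 17.1 + 17.9 + 19.9 + 17.1 + 15.8 + 21.2)/11 = 18.3818
Numerator Σ_{t=1}^{10}(z_t−z̄)(z_{t+1}−z̄) = -5.4440
Denominator Σ(z_t−z̄)² = 33.5964
r_1 = -5.4440 / 33.5964 = -0.162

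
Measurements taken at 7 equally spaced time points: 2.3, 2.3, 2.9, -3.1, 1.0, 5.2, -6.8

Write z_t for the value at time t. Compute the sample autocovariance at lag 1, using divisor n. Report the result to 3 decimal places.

Mean z̄ = (2.3 + 2.3 + 2.9 − 3.1 + 1.0 + 5.2 − 6.8)/7 = 0.5429
Deviations: 1.7571, 1.7571, 2.3571, -3.6429, 0.4571, 4.6571, -7.3429
Σ_{t=1}^{6}(z_t−z̄)(z_{t+1}−z̄) = -35.0904
γ_1 = -35.0904 / 7 = -5.013

-5.013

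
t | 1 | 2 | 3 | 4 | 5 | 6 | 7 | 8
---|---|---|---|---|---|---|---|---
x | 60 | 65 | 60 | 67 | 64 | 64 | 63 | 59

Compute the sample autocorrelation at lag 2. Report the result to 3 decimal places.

0.264

Mean x̄ = (60 + 65 + 60 + 67 + 64 + 64 + 63 + 59)/8 = 62.7500
Deviations from mean: -2.7500, 2.2500, -2.7500, 4.2500, 1.2500, 1.2500, 0.2500, -3.7500
Σ(x_t−x̄)(x_{t+2}−x̄) = (7.5625) + (9.5625) + (-3.4375) + (5.3125) + (0.3125) + (-4.6875) = 14.6250
Denominator Σ(x_t−x̄)² = 55.5000
r_2 = 14.6250 / 55.5000 = 0.264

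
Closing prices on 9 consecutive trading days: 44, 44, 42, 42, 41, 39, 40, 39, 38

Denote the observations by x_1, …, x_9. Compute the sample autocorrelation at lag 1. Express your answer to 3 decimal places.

Mean x̄ = (44 + 44 + 42 + 42 + 41 + 39 + 40 + 39 + 38)/9 = 41.0000
Numerator Σ_{t=1}^{8}(x_t−x̄)(x_{t+1}−x̄) = 23.0000
Denominator Σ(x_t−x̄)² = 38.0000
r_1 = 23.0000 / 38.0000 = 0.605

0.605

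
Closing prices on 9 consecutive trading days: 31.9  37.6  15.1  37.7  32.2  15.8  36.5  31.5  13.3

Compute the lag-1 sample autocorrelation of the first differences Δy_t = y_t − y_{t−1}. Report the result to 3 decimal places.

-0.499

First differences Δy: 5.7, -22.5, 22.6, -5.5, -16.4, 20.7, -5.0, -18.2
Mean of differences = -2.3250
Numerator Σ(Δy_t−Δȳ)(Δy_{t+1}−Δȳ) = -1042.4181
Denominator Σ(Δy_t−Δȳ)² = 2090.1950
r_1(Δy) = -1042.4181 / 2090.1950 = -0.499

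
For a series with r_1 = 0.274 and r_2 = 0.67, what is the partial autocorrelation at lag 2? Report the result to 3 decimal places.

φ_{22} = (r_2 − r_1²) / (1 − r_1²)
r_1² = (0.274)² = 0.075076
Numerator = 0.67 − 0.0751 = 0.5949; denominator = 1 − 0.0751 = 0.9249
φ_{22} = 0.5949 / 0.9249 = 0.643

0.643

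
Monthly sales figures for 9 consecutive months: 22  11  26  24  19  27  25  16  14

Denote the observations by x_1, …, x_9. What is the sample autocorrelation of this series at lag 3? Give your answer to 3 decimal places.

Mean x̄ = (22 + 11 + 26 + 24 + 19 + 27 + 25 + 16 + 14)/9 = 20.4444
Σ(x_t−x̄)(x_{t+3}−x̄) = (5.5309) + (13.6420) + (36.4198) + (16.1975) + (6.4198) + (-42.2469) = 35.9630
Denominator Σ(x_t−x̄)² = 262.2222
r_3 = 35.9630 / 262.2222 = 0.137

0.137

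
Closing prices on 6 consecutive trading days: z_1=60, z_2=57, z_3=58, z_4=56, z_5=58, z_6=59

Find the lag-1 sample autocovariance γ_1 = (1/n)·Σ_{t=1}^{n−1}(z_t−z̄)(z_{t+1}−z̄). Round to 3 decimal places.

-0.333

Mean z̄ = (60 + 57 + 58 + 56 + 58 + 59)/6 = 58.0000
Deviations: 2.0000, -1.0000, 0.0000, -2.0000, 0.0000, 1.0000
Σ_{t=1}^{5}(z_t−z̄)(z_{t+1}−z̄) = -2.0000
γ_1 = -2.0000 / 6 = -0.333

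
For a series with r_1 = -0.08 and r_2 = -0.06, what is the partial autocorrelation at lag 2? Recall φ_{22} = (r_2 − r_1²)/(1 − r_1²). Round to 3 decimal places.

-0.067

φ_{22} = (r_2 − r_1²) / (1 − r_1²)
r_1² = (-0.08)² = 0.0064
Numerator = -0.06 − 0.0064 = -0.0664; denominator = 1 − 0.0064 = 0.9936
φ_{22} = -0.0664 / 0.9936 = -0.067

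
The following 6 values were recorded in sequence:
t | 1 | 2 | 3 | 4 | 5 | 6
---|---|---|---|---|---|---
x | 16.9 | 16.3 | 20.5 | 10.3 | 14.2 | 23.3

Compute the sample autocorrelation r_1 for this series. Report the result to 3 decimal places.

-0.240

Mean x̄ = (16.9 + 16.3 + 20.5 + 10.3 + 14.2 + 23.3)/6 = 16.9167
Numerator Σ_{t=1}^{5}(x_t−x̄)(x_{t+1}−x̄) = -25.2753
Denominator Σ(x_t−x̄)² = 105.1283
r_1 = -25.2753 / 105.1283 = -0.240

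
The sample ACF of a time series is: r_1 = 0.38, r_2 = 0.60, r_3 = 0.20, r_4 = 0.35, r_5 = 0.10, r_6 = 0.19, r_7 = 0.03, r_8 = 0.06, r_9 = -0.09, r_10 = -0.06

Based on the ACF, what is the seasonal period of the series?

The largest autocorrelation is r_2 = 0.60; the remaining lags stay at or below 0.38.
The dominant spike at lag 2 indicates a seasonal period of 2.

2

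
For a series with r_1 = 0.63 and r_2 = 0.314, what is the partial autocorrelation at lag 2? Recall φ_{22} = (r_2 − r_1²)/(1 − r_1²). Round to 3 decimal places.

-0.137

φ_{22} = (r_2 − r_1²) / (1 − r_1²)
r_1² = (0.63)² = 0.3969
Numerator = 0.314 − 0.3969 = -0.0829; denominator = 1 − 0.3969 = 0.6031
φ_{22} = -0.0829 / 0.6031 = -0.137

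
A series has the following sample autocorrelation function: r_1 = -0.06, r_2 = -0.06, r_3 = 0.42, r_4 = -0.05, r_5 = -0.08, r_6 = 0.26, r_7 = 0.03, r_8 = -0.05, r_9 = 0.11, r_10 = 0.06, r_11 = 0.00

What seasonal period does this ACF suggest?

3

The largest autocorrelation is r_3 = 0.42, with a weaker echo at lag 6 (0.26); the remaining lags stay at or below 0.11.
The dominant spike at lag 3 indicates a seasonal period of 3.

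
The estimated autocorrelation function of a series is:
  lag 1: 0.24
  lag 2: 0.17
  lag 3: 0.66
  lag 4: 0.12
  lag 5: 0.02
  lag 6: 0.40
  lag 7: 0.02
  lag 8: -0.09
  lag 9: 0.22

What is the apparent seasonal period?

3

The largest autocorrelation is r_3 = 0.66, with a weaker echo at lag 6 (0.40); the remaining lags stay at or below 0.24. The elevated value at lag 1 (0.24), dropping to 0.17 at lag 2, reflects decaying short-term dependence rather than seasonality.
The dominant spike at lag 3 indicates a seasonal period of 3.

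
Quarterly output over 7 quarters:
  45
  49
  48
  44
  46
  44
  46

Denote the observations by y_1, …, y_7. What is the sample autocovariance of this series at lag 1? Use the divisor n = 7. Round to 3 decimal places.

Mean ȳ = (45 + 49 + 48 + 44 + 46 + 44 + 46)/7 = 46.0000
Deviations: -1.0000, 3.0000, 2.0000, -2.0000, 0.0000, -2.0000, 0.0000
Σ_{t=1}^{6}(y_t−ȳ)(y_{t+1}−ȳ) = -1.0000
γ_1 = -1.0000 / 7 = -0.143

-0.143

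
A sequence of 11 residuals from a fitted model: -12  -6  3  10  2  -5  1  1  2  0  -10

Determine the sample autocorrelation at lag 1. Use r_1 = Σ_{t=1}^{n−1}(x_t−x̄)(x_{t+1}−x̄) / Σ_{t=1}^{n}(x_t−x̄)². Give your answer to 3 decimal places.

Mean x̄ = (-12 − 6 + 3 + 10 + 2 − 5 + 1 + 1 + 2 + 0 − 10)/11 = -1.2727
Numerator Σ_{t=1}^{10}(x_t−x̄)(x_{t+1}−x̄) = 100.5620
Denominator Σ(x_t−x̄)² = 406.1818
r_1 = 100.5620 / 406.1818 = 0.248

0.248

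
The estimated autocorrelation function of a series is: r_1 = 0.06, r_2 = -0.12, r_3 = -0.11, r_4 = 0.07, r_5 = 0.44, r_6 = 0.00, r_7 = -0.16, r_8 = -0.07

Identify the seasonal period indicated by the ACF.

5

The largest autocorrelation is r_5 = 0.44; the remaining lags stay at or below 0.07.
The dominant spike at lag 5 indicates a seasonal period of 5.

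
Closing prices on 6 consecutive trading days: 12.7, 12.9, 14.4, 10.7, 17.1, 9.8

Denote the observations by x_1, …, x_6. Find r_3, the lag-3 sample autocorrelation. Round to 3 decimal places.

Mean x̄ = (12.7 + 12.9 + 14.4 + 10.7 + 17.1 + 9.8)/6 = 12.9333
Σ(x_t−x̄)(x_{t+3}−x̄) = (0.5211) + (-0.1389) + (-4.5956) = -4.2133
Denominator Σ(x_t−x̄)² = 34.3733
r_3 = -4.2133 / 34.3733 = -0.123

-0.123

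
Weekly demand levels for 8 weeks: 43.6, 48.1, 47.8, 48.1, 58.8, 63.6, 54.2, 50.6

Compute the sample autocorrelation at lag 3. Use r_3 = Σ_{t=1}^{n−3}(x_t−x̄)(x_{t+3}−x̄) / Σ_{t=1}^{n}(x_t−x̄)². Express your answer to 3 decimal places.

Mean x̄ = (43.6 + 48.1 + 47.8 + 48.1 + 58.8 + 63.6 + 54.2 + 50.6)/8 = 51.8500
Deviations from mean: -8.2500, -3.7500, -4.0500, -3.7500, 6.9500, 11.7500, 2.3500, -1.2500
Numerator Σ_{t=1}^{5}(x_t−x̄)(x_{t+3}−x̄) = -60.2125
Denominator Σ(x_t−x̄)² = 306.0400
r_3 = -60.2125 / 306.0400 = -0.197

-0.197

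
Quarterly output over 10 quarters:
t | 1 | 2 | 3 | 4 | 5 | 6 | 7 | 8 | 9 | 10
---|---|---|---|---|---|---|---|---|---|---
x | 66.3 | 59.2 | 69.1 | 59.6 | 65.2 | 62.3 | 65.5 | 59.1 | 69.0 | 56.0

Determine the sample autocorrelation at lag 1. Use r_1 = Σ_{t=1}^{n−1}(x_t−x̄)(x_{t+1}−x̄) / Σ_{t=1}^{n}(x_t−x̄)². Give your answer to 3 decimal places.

-0.770

Mean x̄ = (66.3 + 59.2 + 69.1 + 59.6 + 65.2 + 62.3 + 65.5 + 59.1 + 69.0 + 56.0)/10 = 63.1300
Numerator Σ_{t=1}^{9}(x_t−x̄)(x_{t+1}−x̄) = -143.0469
Denominator Σ(x_t−x̄)² = 185.7210
r_1 = -143.0469 / 185.7210 = -0.770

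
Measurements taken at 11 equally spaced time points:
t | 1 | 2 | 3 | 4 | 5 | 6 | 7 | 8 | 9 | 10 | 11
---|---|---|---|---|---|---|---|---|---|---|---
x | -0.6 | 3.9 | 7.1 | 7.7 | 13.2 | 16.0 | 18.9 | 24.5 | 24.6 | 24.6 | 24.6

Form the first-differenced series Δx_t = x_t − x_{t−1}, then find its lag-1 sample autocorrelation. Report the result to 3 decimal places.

First differences Δx: 4.5, 3.2, 0.6, 5.5, 2.8, 2.9, 5.6, 0.1, 0.0, 0.0
Mean of differences = 2.5200
Numerator Σ(Δx_t−Δx̄)(Δx_{t+1}−Δx̄) = 1.4256
Denominator Σ(Δx_t−Δx̄)² = 45.2160
r_1(Δx) = 1.4256 / 45.2160 = 0.032

0.032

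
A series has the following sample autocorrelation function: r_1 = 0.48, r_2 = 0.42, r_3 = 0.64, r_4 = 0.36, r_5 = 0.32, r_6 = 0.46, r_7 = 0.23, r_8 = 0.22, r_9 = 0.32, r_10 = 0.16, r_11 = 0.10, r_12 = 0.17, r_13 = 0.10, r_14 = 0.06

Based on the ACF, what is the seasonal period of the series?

3

The largest autocorrelation is r_3 = 0.64; the remaining lags stay at or below 0.48. The elevated value at lag 1 (0.48), dropping to 0.42 at lag 2, reflects decaying short-term dependence rather than seasonality.
The dominant spike at lag 3 indicates a seasonal period of 3.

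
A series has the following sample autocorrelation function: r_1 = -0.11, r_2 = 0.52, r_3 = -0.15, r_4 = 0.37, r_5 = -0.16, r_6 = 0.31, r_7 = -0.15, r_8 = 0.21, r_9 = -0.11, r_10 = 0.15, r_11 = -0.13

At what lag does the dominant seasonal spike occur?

2

The largest autocorrelation is r_2 = 0.52, with weaker echoes at lags 4 (0.37), 6 (0.31), 8 (0.21) and 10 (0.15); the remaining lags stay at or below -0.11.
The dominant spike at lag 2 indicates a seasonal period of 2.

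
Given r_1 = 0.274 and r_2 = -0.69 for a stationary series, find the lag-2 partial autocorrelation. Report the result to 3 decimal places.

-0.827

φ_{22} = (r_2 − r_1²) / (1 − r_1²)
r_1² = (0.274)² = 0.075076
Numerator = -0.69 − 0.0751 = -0.7651; denominator = 1 − 0.0751 = 0.9249
φ_{22} = -0.7651 / 0.9249 = -0.827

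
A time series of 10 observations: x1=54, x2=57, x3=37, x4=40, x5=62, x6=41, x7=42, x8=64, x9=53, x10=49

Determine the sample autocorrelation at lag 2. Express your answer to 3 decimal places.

Mean x̄ = (54 + 57 + 37 + 40 + 62 + 41 + 42 + 64 + 53 + 49)/10 = 49.9000
Numerator Σ_{t=1}^{8}(x_t−x̄)(x_{t+2}−x̄) = -449.4200
Denominator Σ(x_t−x̄)² = 828.9000
r_2 = -449.4200 / 828.9000 = -0.542

-0.542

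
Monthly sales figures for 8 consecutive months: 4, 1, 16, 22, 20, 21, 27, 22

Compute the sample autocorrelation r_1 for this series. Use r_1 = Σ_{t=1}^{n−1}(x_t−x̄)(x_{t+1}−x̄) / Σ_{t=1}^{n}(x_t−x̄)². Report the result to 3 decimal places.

Mean x̄ = (4 + 1 + 16 + 22 + 20 + 21 + 27 + 22)/8 = 16.6250
Deviations from mean: -12.6250, -15.6250, -0.6250, 5.3750, 3.3750, 4.3750, 10.3750, 5.3750
Numerator Σ_{t=1}^{7}(x_t−x̄)(x_{t+1}−x̄) = 337.7344
Denominator Σ(x_t−x̄)² = 599.8750
r_1 = 337.7344 / 599.8750 = 0.563

0.563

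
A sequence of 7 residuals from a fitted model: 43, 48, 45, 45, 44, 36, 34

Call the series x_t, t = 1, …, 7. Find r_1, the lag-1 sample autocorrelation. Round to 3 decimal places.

Mean x̄ = (43 + 48 + 45 + 45 + 44 + 36 + 34)/7 = 42.1429
Deviations from mean: 0.8571, 5.8571, 2.8571, 2.8571, 1.8571, -6.1429, -8.1429
Σ(x_t−x̄)(x_{t+1}−x̄) = (5.0204) + (16.7347) + (8.1633) + (5.3061) + (-11.4082) + (50.0204) = 73.8367
Denominator Σ(x_t−x̄)² = 158.8571
r_1 = 73.8367 / 158.8571 = 0.465

0.465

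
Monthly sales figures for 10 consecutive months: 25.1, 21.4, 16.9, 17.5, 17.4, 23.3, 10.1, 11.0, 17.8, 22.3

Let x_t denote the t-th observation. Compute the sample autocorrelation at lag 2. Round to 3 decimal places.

-0.313

Mean x̄ = (25.1 + 21.4 + 16.9 + 17.5 + 17.4 + 23.3 + 10.1 + 11.0 + 17.8 + 22.3)/10 = 18.2800
Numerator Σ_{t=1}^{8}(x_t−x̄)(x_{t+2}−x̄) = -69.2328
Denominator Σ(x_t−x̄)² = 221.0360
r_2 = -69.2328 / 221.0360 = -0.313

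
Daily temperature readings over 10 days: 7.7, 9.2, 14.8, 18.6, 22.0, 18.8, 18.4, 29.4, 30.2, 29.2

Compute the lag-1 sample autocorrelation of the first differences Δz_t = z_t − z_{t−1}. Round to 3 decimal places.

First differences Δz: 1.5, 5.6, 3.8, 3.4, -3.2, -0.4, 11.0, 0.8, -1.0
Mean of differences = 2.3889
Numerator Σ(Δz_t−Δz̄)(Δz_{t+1}−Δz̄) = -19.2735
Denominator Σ(Δz_t−Δz̄)² = 141.2889
r_1(Δz) = -19.2735 / 141.2889 = -0.136

-0.136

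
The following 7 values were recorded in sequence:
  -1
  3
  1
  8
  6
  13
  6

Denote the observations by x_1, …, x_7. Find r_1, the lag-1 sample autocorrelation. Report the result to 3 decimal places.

0.200

Mean x̄ = (-1 + 3 + 1 + 8 + 6 + 13 + 6)/7 = 5.1429
Deviations from mean: -6.1429, -2.1429, -4.1429, 2.8571, 0.8571, 7.8571, 0.8571
Σ(x_t−x̄)(x_{t+1}−x̄) = (13.1633) + (8.8776) + (-11.8367) + (2.4490) + (6.7347) + (6.7347) = 26.1224
Denominator Σ(x_t−x̄)² = 130.8571
r_1 = 26.1224 / 130.8571 = 0.200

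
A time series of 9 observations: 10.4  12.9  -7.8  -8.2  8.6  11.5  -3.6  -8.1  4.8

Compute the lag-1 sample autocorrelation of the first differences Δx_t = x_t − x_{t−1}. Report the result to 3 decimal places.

First differences Δx: 2.5, -20.7, -0.4, 16.8, 2.9, -15.1, -4.5, 12.9
Mean of differences = -0.7000
Numerator Σ(Δx_t−Δx̄)(Δx_{t+1}−Δx̄) = -50.5500
Denominator Σ(Δx_t−Δx̄)² = 1136.3000
r_1(Δx) = -50.5500 / 1136.3000 = -0.044

-0.044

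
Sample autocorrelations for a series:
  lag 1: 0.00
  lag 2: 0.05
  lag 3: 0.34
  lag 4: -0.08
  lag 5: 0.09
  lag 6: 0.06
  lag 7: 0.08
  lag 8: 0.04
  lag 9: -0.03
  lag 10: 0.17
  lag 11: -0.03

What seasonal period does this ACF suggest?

3

The largest autocorrelation is r_3 = 0.34; the remaining lags stay at or below 0.17.
The dominant spike at lag 3 indicates a seasonal period of 3.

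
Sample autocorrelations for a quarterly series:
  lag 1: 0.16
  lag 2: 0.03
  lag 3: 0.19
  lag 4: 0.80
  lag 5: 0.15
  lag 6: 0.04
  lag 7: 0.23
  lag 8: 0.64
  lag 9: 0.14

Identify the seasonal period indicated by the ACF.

The largest autocorrelation is r_4 = 0.80, with a weaker echo at lag 8 (0.64); the remaining lags stay at or below 0.23.
The dominant spike at lag 4 indicates a seasonal period of 4.

4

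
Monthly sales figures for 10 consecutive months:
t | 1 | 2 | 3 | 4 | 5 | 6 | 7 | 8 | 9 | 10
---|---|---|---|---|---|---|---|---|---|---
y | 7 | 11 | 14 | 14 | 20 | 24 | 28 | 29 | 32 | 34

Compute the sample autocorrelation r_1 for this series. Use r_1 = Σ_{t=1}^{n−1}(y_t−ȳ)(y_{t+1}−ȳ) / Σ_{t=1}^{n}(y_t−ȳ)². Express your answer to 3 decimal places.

Mean ȳ = (7 + 11 + 14 + 14 + 20 + 24 + 28 + 29 + 32 + 34)/10 = 21.3000
Numerator Σ_{t=1}^{9}(y_t−ȳ)(y_{t+1}−ȳ) = 569.7100
Denominator Σ(y_t−ȳ)² = 806.1000
r_1 = 569.7100 / 806.1000 = 0.707

0.707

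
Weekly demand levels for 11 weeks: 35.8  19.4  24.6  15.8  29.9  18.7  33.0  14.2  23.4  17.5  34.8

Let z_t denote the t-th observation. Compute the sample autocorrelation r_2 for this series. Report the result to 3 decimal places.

Mean z̄ = (35.8 + 19.4 + 24.6 + 15.8 + 29.9 + 18.7 + 33.0 + 14.2 + 23.4 + 17.5 + 34.8)/11 = 24.2818
Numerator Σ_{t=1}^{9}(z_t−z̄)(z_{t+2}−z̄) = 250.8684
Denominator Σ(z_t−z̄)² = 626.3164
r_2 = 250.8684 / 626.3164 = 0.401

0.401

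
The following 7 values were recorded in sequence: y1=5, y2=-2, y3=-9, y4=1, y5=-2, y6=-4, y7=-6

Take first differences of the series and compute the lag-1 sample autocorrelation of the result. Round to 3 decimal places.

-0.247

First differences Δy: -7, -7, 10, -3, -2, -2
Mean of differences = -1.8333
Numerator Σ(Δy_t−Δȳ)(Δy_{t+1}−Δȳ) = -48.0278
Denominator Σ(Δy_t−Δȳ)² = 194.8333
r_1(Δy) = -48.0278 / 194.8333 = -0.247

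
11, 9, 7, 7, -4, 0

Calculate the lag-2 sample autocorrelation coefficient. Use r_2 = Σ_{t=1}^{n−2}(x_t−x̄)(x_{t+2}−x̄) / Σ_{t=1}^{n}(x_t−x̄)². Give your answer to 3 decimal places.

Mean x̄ = (11 + 9 + 7 + 7 − 4 + 0)/6 = 5.0000
Deviations from mean: 6.0000, 4.0000, 2.0000, 2.0000, -9.0000, -5.0000
Σ(x_t−x̄)(x_{t+2}−x̄) = (12.0000) + (8.0000) + (-18.0000) + (-10.0000) = -8.0000
Denominator Σ(x_t−x̄)² = 166.0000
r_2 = -8.0000 / 166.0000 = -0.048

-0.048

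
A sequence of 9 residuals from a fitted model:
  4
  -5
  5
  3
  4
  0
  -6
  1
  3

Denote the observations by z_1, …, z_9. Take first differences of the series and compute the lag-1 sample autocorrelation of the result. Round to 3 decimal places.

First differences Δz: -9, 10, -2, 1, -4, -6, 7, 2
Mean of differences = -0.1250
Numerator Σ(Δz_t−Δz̄)(Δz_{t+1}−Δz̄) = -119.2656
Denominator Σ(Δz_t−Δz̄)² = 290.8750
r_1(Δz) = -119.2656 / 290.8750 = -0.410

-0.410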